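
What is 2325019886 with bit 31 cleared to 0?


2325019886 & ~(1 << 31) = 177536238

177536238


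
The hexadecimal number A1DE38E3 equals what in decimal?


A1DE38E3 hex = 2715695331 decimal

2715695331


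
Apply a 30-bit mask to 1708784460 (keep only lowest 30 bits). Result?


1708784460 & 1073741823 = 635042636

635042636


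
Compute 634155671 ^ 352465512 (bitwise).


0b100101110011000111001010010111 ^ 0b10101000000100011001001101000 = 0b110000110011100100000011111111 = 818823423

818823423


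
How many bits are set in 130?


0b10000010 has 2 set bits

2


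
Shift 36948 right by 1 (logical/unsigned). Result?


0b1001000001010100 >> 1 = 0b100100000101010 = 18474

18474


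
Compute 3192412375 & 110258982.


0b10111110010010000101100011010111 & 0b110100100100110101100100110 = 0b110000000000100100000000110 = 100681734

100681734


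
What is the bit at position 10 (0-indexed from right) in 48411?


0b1011110100011011, position 10 = 1

1


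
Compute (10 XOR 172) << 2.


Step 1: 10 ^ 172 = 166
Step 2: 166 << 2 = 664

664


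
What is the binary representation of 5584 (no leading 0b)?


5584 = 1010111010000 in binary

1010111010000


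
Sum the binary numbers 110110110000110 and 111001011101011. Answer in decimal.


110110110000110 + 111001011101011 = 1110000001110001 = 57457

57457


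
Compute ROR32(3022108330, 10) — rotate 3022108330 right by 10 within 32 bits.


Rotate 0b10110100001000011011011010101010 right by 10 (32-bit) = 0b10101010101011010000100001101101 = 2863466605

2863466605


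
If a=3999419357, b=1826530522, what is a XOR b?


3999419357 ^ 1826530522 = 2193420039

2193420039


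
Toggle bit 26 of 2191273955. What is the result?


2191273955 ^ (1 << 26) = 2191273955 ^ 67108864 = 2258382819

2258382819


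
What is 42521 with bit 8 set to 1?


42521 | (1 << 8) = 42521 | 256 = 42777

42777


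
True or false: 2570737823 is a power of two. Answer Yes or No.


0b10011001001110100101100010011111. Multiple bits set => No

No


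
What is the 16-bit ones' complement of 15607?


15607 ^ 65535 = 49928

49928


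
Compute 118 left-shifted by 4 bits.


0b1110110 << 4 = 0b11101100000 = 1888

1888


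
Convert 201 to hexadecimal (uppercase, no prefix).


201 = C9 hex

C9


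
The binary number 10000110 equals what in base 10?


10000110 in decimal = 134

134


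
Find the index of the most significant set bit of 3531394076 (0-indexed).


0b11010010011111001100110000011100. Highest set bit at position 31

31


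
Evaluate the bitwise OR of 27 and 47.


0b11011 | 0b101111 = 0b111111 = 63

63


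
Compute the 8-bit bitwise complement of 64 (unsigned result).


~0b1000000 = 0b10111111 = 191 (8-bit unsigned)

191


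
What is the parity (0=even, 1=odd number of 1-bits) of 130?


0b10000010 has 2 ones => parity 0

0


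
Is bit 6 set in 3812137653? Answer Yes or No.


0b11100011001110001001101010110101, bit 6 = 0. No

No


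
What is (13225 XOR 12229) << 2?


Step 1: 13225 ^ 12229 = 7276
Step 2: 7276 << 2 = 29104

29104


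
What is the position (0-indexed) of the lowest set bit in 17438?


0b100010000011110. Lowest set bit at position 1

1


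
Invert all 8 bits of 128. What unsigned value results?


128 ^ 255 = 127

127


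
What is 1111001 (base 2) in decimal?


1111001 in decimal = 121

121


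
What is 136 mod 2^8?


136 & 255 = 136

136


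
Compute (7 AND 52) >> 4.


Step 1: 7 & 52 = 4
Step 2: 4 >> 4 = 0

0


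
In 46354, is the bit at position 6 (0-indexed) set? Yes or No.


0b1011010100010010, bit 6 = 0. No

No


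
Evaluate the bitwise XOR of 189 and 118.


0b10111101 ^ 0b1110110 = 0b11001011 = 203

203


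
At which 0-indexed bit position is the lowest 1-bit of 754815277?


0b101100111111011001000100101101. Lowest set bit at position 0

0


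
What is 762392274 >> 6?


0b101101011100010010111011010010 >> 6 = 0b101101011100010010111011 = 11912379

11912379


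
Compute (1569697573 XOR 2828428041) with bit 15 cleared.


Step 1: 1569697573 ^ 2828428041 = 4112108588
Step 2: 4112108588 & ~(1 << 15) = 4112075820

4112075820


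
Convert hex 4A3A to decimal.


4A3A hex = 19002 decimal

19002


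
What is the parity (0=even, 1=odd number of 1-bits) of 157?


0b10011101 has 5 ones => parity 1

1


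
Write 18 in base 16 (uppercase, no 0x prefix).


18 = 12 hex

12


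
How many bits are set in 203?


0b11001011 has 5 set bits

5


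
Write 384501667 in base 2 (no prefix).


384501667 = 10110111010110000011110100011 in binary

10110111010110000011110100011


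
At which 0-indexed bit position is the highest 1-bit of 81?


0b1010001. Highest set bit at position 6

6


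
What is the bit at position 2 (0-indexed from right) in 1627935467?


0b1100001000010000101001011101011, position 2 = 0

0


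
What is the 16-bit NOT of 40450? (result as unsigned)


~0b1001111000000010 = 0b110000111111101 = 25085 (16-bit unsigned)

25085


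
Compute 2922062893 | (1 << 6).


2922062893 | (1 << 6) = 2922062893 | 64 = 2922062957

2922062957


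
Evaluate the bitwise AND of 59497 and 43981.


0b1110100001101001 & 0b1010101111001101 = 0b1010100001001001 = 43081

43081


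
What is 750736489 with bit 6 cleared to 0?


750736489 & ~(1 << 6) = 750736425

750736425


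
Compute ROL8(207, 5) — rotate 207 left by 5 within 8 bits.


Rotate 0b11001111 left by 5 (8-bit) = 0b11111001 = 249

249


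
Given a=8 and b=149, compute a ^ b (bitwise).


8 ^ 149 = 157

157


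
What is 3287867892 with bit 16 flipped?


3287867892 ^ (1 << 16) = 3287867892 ^ 65536 = 3287933428

3287933428


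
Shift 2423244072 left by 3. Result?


0b10010000011011111100010100101000 << 3 = 0b10010000011011111100010100101000000 = 19385952576

19385952576


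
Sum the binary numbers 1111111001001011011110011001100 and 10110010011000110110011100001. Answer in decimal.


1111111001001011011110011001100 + 10110010011000110110011100001 = 10010101011100100010100110101101 = 2507286957

2507286957


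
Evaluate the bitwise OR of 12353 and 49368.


0b11000001000001 | 0b1100000011011000 = 0b1111000011011001 = 61657

61657


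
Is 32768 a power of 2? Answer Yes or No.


0b1000000000000000. Only one bit set => Yes

Yes


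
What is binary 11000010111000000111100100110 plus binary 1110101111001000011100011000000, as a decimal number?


11000010111000000111100100110 + 1110101111001000011100011000000 = 10001110010000000100011111100110 = 2386577382

2386577382


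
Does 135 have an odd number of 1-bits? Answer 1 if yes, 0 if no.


0b10000111 has 4 ones => parity 0

0


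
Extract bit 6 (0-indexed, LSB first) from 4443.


0b1000101011011, position 6 = 1

1


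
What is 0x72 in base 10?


72 hex = 114 decimal

114


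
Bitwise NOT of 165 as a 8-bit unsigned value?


~0b10100101 = 0b1011010 = 90 (8-bit unsigned)

90


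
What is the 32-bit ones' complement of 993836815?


993836815 ^ 4294967295 = 3301130480

3301130480


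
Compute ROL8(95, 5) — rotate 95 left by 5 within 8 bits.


Rotate 0b1011111 left by 5 (8-bit) = 0b11101011 = 235

235


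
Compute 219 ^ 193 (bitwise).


0b11011011 ^ 0b11000001 = 0b11010 = 26

26


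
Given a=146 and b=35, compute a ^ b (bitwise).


146 ^ 35 = 177

177


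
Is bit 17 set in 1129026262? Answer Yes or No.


0b1000011010010111001001011010110, bit 17 = 1. Yes

Yes


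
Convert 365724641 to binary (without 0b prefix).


365724641 = 10101110011001000001111100001 in binary

10101110011001000001111100001


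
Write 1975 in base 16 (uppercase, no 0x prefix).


1975 = 7B7 hex

7B7


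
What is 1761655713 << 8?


0b1101001000000001011101110100001 << 8 = 0b110100100000000101110111010000100000000 = 450983862528

450983862528


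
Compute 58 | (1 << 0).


58 | (1 << 0) = 58 | 1 = 59

59


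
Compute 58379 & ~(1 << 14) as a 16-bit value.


58379 & ~(1 << 14) = 41995

41995


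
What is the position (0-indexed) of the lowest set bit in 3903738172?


0b11101000101011100101000100111100. Lowest set bit at position 2

2


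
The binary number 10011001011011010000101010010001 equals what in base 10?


10011001011011010000101010010001 in decimal = 2574060177

2574060177


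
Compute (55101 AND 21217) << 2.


Step 1: 55101 & 21217 = 21025
Step 2: 21025 << 2 = 84100

84100


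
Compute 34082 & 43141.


0b1000010100100010 & 0b1010100010000101 = 0b1000000000000000 = 32768

32768


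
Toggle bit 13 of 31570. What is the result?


31570 ^ (1 << 13) = 31570 ^ 8192 = 23378

23378


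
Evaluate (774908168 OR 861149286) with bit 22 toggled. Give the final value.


Step 1: 774908168 | 861149286 = 1064581486
Step 2: 1064581486 ^ (1 << 22) = 1064581486 ^ 4194304 = 1060387182

1060387182


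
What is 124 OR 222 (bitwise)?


0b1111100 | 0b11011110 = 0b11111110 = 254

254


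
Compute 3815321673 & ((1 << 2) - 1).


3815321673 & 3 = 1

1


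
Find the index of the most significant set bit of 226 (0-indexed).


0b11100010. Highest set bit at position 7

7


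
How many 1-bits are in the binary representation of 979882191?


0b111010011001111101000011001111 has 18 set bits

18


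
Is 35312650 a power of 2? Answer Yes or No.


0b10000110101101010000001010. Multiple bits set => No

No


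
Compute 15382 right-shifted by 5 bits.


0b11110000010110 >> 5 = 0b111100000 = 480

480


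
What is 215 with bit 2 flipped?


215 ^ (1 << 2) = 215 ^ 4 = 211

211


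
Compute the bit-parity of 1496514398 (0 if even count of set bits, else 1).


0b1011001001100101111111101011110 has 20 ones => parity 0

0


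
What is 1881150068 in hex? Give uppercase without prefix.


1881150068 = 70201274 hex

70201274


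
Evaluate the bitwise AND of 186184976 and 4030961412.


0b1011000110001111010100010000 & 0b11110000010000111001011100000100 = 0b1001010100000000 = 38144

38144


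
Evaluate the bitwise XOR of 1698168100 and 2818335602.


0b1100101001101111111110100100100 ^ 0b10100111111111000110001101110010 = 0b11000010110010111001111001010110 = 3268124246

3268124246


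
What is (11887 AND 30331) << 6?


Step 1: 11887 & 30331 = 9835
Step 2: 9835 << 6 = 629440

629440


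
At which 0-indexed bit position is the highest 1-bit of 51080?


0b1100011110001000. Highest set bit at position 15

15


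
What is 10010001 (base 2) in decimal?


10010001 in decimal = 145

145


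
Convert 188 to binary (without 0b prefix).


188 = 10111100 in binary

10111100


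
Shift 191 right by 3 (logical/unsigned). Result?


0b10111111 >> 3 = 0b10111 = 23

23


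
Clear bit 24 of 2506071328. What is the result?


2506071328 & ~(1 << 24) = 2489294112

2489294112


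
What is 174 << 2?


0b10101110 << 2 = 0b1010111000 = 696

696


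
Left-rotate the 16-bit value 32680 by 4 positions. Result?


Rotate 0b111111110101000 left by 4 (16-bit) = 0b1111101010000111 = 64135

64135


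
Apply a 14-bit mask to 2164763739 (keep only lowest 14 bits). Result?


2164763739 & 16383 = 11355

11355


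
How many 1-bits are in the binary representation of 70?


0b1000110 has 3 set bits

3


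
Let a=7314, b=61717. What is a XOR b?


7314 ^ 61717 = 60807

60807


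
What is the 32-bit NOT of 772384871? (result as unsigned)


~0b101110000010011010100001100111 = 0b11010001111101100101011110011000 = 3522582424 (32-bit unsigned)

3522582424


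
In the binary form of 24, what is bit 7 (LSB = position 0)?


0b11000, position 7 = 0

0


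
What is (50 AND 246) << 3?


Step 1: 50 & 246 = 50
Step 2: 50 << 3 = 400

400


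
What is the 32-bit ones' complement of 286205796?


286205796 ^ 4294967295 = 4008761499

4008761499


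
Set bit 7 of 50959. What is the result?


50959 | (1 << 7) = 50959 | 128 = 51087

51087


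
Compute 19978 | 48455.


0b100111000001010 | 0b1011110101000111 = 0b1111111101001111 = 65359

65359


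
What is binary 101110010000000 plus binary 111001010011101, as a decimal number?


101110010000000 + 111001010011101 = 1100111100011101 = 53021

53021


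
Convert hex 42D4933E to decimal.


42D4933E hex = 1121227582 decimal

1121227582


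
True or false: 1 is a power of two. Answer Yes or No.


0b1. Only one bit set => Yes

Yes


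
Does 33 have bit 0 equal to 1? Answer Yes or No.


0b100001, bit 0 = 1. Yes

Yes


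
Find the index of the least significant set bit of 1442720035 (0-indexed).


0b1010101111111100010100100100011. Lowest set bit at position 0

0


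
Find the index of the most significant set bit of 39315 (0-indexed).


0b1001100110010011. Highest set bit at position 15

15


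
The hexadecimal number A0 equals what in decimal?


A0 hex = 160 decimal

160


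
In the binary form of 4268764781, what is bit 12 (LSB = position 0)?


0b11111110011100000010111001101101, position 12 = 0

0


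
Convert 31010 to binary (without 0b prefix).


31010 = 111100100100010 in binary

111100100100010


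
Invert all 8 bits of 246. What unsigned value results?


246 ^ 255 = 9

9


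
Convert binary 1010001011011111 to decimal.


1010001011011111 in decimal = 41695

41695


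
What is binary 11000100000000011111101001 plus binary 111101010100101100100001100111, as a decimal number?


11000100000000011111101001 + 111101010100101100100001100111 = 1000000011000101101000001010000 = 1080217680

1080217680


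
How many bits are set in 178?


0b10110010 has 4 set bits

4


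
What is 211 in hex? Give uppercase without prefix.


211 = D3 hex

D3


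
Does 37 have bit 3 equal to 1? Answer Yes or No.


0b100101, bit 3 = 0. No

No


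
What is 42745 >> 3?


0b1010011011111001 >> 3 = 0b1010011011111 = 5343

5343


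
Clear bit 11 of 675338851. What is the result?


675338851 & ~(1 << 11) = 675336803

675336803


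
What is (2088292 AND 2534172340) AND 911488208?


Step 1: 2088292 & 2534172340 = 803876
Step 2: 803876 & 911488208 = 263168

263168


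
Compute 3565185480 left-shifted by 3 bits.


0b11010100100000000110100111001000 << 3 = 0b11010100100000000110100111001000000 = 28521483840

28521483840


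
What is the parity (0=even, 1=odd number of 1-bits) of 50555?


0b1100010101111011 has 10 ones => parity 0

0


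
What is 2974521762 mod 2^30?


2974521762 & 1073741823 = 827038114

827038114


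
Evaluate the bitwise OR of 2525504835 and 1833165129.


0b10010110100010000010010101000011 | 0b1101101010000111110000101001001 = 0b11111111110010111110010101001011 = 4291552587

4291552587


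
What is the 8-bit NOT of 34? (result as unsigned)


~0b100010 = 0b11011101 = 221 (8-bit unsigned)

221


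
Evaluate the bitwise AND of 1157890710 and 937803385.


0b1000101000001000000001010010110 & 0b110111111001011011111001111001 = 0b101000001000000001000010000 = 84148752

84148752


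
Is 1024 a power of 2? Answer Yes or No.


0b10000000000. Only one bit set => Yes

Yes


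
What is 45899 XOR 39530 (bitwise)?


0b1011001101001011 ^ 0b1001101001101010 = 0b10100100100001 = 10529

10529


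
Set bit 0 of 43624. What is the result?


43624 | (1 << 0) = 43624 | 1 = 43625

43625


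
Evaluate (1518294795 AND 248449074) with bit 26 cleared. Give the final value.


Step 1: 1518294795 & 248449074 = 172949506
Step 2: 172949506 & ~(1 << 26) = 172949506

172949506


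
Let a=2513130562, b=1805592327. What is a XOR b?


2513130562 ^ 1805592327 = 4266947397

4266947397


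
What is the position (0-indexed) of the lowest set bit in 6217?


0b1100001001001. Lowest set bit at position 0

0


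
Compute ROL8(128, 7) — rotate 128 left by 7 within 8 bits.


Rotate 0b10000000 left by 7 (8-bit) = 0b1000000 = 64

64


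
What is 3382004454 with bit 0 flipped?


3382004454 ^ (1 << 0) = 3382004454 ^ 1 = 3382004455

3382004455


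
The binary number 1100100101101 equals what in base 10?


1100100101101 in decimal = 6445

6445


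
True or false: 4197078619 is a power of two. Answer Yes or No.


0b11111010001010100101011001011011. Multiple bits set => No

No


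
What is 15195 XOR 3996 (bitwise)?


0b11101101011011 ^ 0b111110011100 = 0b11010011000111 = 13511

13511


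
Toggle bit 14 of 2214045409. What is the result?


2214045409 ^ (1 << 14) = 2214045409 ^ 16384 = 2214061793

2214061793


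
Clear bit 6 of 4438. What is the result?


4438 & ~(1 << 6) = 4374

4374


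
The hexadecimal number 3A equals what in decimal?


3A hex = 58 decimal

58


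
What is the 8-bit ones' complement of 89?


89 ^ 255 = 166

166


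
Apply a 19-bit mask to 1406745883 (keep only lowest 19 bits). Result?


1406745883 & 524287 = 81179

81179


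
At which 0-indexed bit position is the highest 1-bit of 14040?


0b11011011011000. Highest set bit at position 13

13


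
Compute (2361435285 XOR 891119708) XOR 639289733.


Step 1: 2361435285 ^ 891119708 = 3118320841
Step 2: 3118320841 ^ 639289733 = 2680620364

2680620364


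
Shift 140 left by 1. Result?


0b10001100 << 1 = 0b100011000 = 280

280


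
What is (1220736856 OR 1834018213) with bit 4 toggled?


Step 1: 1220736856 | 1834018213 = 1842542589
Step 2: 1842542589 ^ (1 << 4) = 1842542589 ^ 16 = 1842542573

1842542573


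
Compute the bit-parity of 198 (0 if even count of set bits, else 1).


0b11000110 has 4 ones => parity 0

0


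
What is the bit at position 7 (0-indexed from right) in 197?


0b11000101, position 7 = 1

1


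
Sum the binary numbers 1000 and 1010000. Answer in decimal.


1000 + 1010000 = 1011000 = 88

88


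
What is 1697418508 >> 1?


0b1100101001011001000110100001100 >> 1 = 0b110010100101100100011010000110 = 848709254

848709254


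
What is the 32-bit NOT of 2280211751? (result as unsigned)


~0b10000111111010010100010100100111 = 0b1111000000101101011101011011000 = 2014755544 (32-bit unsigned)

2014755544


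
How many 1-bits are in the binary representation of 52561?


0b1100110101010001 has 8 set bits

8


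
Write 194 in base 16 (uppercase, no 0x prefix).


194 = C2 hex

C2


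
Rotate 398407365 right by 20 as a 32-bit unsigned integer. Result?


Rotate 0b10111101111110011011011000101 right by 20 (32-bit) = 0b11110011011011000101000101111011 = 4083962235

4083962235


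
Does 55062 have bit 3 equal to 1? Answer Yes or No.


0b1101011100010110, bit 3 = 0. No

No


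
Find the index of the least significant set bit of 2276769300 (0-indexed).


0b10000111101101001011111000010100. Lowest set bit at position 2

2


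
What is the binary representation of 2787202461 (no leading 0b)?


2787202461 = 10100110001000010101010110011101 in binary

10100110001000010101010110011101


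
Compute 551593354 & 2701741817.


0b100000111000001010010110001010 & 0b10100001000010010100111011111001 = 0b100000000000000000010010001000 = 536872072

536872072


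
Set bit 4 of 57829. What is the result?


57829 | (1 << 4) = 57829 | 16 = 57845

57845


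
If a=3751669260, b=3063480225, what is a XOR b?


3751669260 ^ 3063480225 = 1761939885

1761939885


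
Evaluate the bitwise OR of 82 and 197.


0b1010010 | 0b11000101 = 0b11010111 = 215

215


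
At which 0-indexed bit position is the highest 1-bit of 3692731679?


0b11011100000110101001110100011111. Highest set bit at position 31

31


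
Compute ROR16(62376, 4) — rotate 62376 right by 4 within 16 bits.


Rotate 0b1111001110101000 right by 4 (16-bit) = 0b1000111100111010 = 36666

36666


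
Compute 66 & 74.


0b1000010 & 0b1001010 = 0b1000010 = 66

66


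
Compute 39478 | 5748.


0b1001101000110110 | 0b1011001110100 = 0b1001111001110110 = 40566

40566


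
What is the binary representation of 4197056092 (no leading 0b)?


4197056092 = 11111010001010011111111001011100 in binary

11111010001010011111111001011100


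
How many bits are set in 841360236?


0b110010001001100010001101101100 has 13 set bits

13


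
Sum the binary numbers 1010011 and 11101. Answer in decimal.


1010011 + 11101 = 1110000 = 112

112


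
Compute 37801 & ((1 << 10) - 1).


37801 & 1023 = 937

937


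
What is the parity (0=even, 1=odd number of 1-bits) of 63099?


0b1111011001111011 has 12 ones => parity 0

0


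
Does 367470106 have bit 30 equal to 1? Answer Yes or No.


0b10101111001110010011000011010, bit 30 = 0. No

No


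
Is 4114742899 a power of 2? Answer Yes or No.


0b11110101010000011111111001110011. Multiple bits set => No

No


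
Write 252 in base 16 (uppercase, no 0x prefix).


252 = FC hex

FC


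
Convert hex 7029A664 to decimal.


7029A664 hex = 1881777764 decimal

1881777764


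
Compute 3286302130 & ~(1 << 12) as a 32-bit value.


3286302130 & ~(1 << 12) = 3286298034

3286298034


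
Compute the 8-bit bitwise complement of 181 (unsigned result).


~0b10110101 = 0b1001010 = 74 (8-bit unsigned)

74


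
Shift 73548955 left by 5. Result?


0b100011000100100010010011011 << 5 = 0b10001100010010001001001101100000 = 2353566560

2353566560


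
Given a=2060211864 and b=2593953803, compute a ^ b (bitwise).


2060211864 ^ 2593953803 = 3763392147

3763392147


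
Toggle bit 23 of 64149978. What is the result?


64149978 ^ (1 << 23) = 64149978 ^ 8388608 = 55761370

55761370


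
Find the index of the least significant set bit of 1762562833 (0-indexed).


0b1101001000011101001001100010001. Lowest set bit at position 0

0


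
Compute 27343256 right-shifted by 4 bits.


0b1101000010011100110011000 >> 4 = 0b110100001001110011001 = 1708953

1708953


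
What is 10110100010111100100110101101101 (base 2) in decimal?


10110100010111100100110101101101 in decimal = 3026079085

3026079085


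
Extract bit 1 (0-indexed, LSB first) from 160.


0b10100000, position 1 = 0

0


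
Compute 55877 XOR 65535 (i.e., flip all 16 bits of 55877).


55877 ^ 65535 = 9658

9658


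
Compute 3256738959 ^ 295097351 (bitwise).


0b11000010000111011110010010001111 ^ 0b10001100101101101010000000111 = 0b11010011100010110011000010001000 = 3549114504

3549114504


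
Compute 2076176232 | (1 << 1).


2076176232 | (1 << 1) = 2076176232 | 2 = 2076176234

2076176234


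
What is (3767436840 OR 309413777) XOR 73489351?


Step 1: 3767436840 | 309413777 = 4076849081
Step 2: 4076849081 ^ 73489351 = 4137589886

4137589886


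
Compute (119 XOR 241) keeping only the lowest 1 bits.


Step 1: 119 ^ 241 = 134
Step 2: 134 & 1 = 0

0


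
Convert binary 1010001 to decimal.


1010001 in decimal = 81

81


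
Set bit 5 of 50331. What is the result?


50331 | (1 << 5) = 50331 | 32 = 50363

50363


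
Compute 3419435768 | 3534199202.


0b11001011110100000111001011111000 | 0b11010010101001111001100110100010 = 0b11011011111101111111101111111010 = 3690462202

3690462202


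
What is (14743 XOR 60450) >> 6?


Step 1: 14743 ^ 60450 = 54709
Step 2: 54709 >> 6 = 854

854


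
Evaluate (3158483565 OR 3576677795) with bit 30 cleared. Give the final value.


Step 1: 3158483565 | 3576677795 = 4251969519
Step 2: 4251969519 & ~(1 << 30) = 3178227695

3178227695


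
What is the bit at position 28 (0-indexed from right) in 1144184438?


0b1000100001100101101111001110110, position 28 = 0

0


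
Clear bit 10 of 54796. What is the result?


54796 & ~(1 << 10) = 53772

53772


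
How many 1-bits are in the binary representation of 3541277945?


0b11010011000100111001110011111001 has 18 set bits

18


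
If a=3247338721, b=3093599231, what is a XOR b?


3247338721 ^ 3093599231 = 2045437726

2045437726


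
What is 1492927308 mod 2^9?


1492927308 & 511 = 332

332


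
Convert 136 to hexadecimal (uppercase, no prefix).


136 = 88 hex

88


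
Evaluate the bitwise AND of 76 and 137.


0b1001100 & 0b10001001 = 0b1000 = 8

8


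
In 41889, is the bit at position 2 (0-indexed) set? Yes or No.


0b1010001110100001, bit 2 = 0. No

No


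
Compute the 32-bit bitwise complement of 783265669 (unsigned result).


~0b101110101011111010111110000101 = 0b11010001010100000101000001111010 = 3511701626 (32-bit unsigned)

3511701626


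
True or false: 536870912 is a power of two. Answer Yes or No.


0b100000000000000000000000000000. Only one bit set => Yes

Yes


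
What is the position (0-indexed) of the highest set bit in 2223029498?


0b10000100100000001011110011111010. Highest set bit at position 31

31


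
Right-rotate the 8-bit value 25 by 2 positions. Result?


Rotate 0b11001 right by 2 (8-bit) = 0b1000110 = 70

70


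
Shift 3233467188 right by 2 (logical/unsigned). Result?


0b11000000101110101100101100110100 >> 2 = 0b110000001011101011001011001101 = 808366797

808366797


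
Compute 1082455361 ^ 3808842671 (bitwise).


0b1000000100001001111010101000001 ^ 0b11100011000001100101001110101111 = 0b10100011100000101010011011101110 = 2743248622

2743248622


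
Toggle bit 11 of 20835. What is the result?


20835 ^ (1 << 11) = 20835 ^ 2048 = 22883

22883


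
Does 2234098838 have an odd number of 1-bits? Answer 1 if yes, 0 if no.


0b10000101001010011010010010010110 has 13 ones => parity 1

1


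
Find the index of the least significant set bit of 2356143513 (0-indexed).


0b10001100011011111110010110011001. Lowest set bit at position 0

0


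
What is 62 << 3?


0b111110 << 3 = 0b111110000 = 496

496


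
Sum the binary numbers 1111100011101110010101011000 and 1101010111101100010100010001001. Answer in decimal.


1111100011101110010101011000 + 1101010111101100010100010001001 = 1111010100001010000110111100001 = 2055540193

2055540193


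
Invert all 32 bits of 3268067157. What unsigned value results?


3268067157 ^ 4294967295 = 1026900138

1026900138


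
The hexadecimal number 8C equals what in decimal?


8C hex = 140 decimal

140


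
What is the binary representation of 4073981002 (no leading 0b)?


4073981002 = 11110010110101000000010001001010 in binary

11110010110101000000010001001010


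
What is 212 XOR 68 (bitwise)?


0b11010100 ^ 0b1000100 = 0b10010000 = 144

144


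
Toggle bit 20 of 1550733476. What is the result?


1550733476 ^ (1 << 20) = 1550733476 ^ 1048576 = 1551782052

1551782052


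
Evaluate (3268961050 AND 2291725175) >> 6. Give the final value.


Step 1: 3268961050 & 2291725175 = 2157470482
Step 2: 2157470482 >> 6 = 33710476

33710476


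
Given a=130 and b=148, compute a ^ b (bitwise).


130 ^ 148 = 22

22


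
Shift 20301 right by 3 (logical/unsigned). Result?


0b100111101001101 >> 3 = 0b100111101001 = 2537

2537


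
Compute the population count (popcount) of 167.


0b10100111 has 5 set bits

5


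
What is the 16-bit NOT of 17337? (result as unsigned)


~0b100001110111001 = 0b1011110001000110 = 48198 (16-bit unsigned)

48198


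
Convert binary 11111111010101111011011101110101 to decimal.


11111111010101111011011101110101 in decimal = 4283938677

4283938677


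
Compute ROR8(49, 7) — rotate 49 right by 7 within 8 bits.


Rotate 0b110001 right by 7 (8-bit) = 0b1100010 = 98

98


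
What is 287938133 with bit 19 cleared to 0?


287938133 & ~(1 << 19) = 287413845

287413845


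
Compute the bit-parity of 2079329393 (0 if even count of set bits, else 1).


0b1111011111100000000110001110001 has 16 ones => parity 0

0


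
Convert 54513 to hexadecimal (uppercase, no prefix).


54513 = D4F1 hex

D4F1


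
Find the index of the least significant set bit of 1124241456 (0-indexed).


0b1000011000000101001000000110000. Lowest set bit at position 4

4


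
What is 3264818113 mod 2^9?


3264818113 & 511 = 449

449


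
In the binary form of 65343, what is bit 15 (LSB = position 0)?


0b1111111100111111, position 15 = 1

1


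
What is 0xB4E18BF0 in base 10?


B4E18BF0 hex = 3034680304 decimal

3034680304


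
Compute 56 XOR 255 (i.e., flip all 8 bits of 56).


56 ^ 255 = 199

199


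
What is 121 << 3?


0b1111001 << 3 = 0b1111001000 = 968

968


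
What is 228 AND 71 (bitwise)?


0b11100100 & 0b1000111 = 0b1000100 = 68

68


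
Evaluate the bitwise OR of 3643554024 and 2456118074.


0b11011001001011000011100011101000 | 0b10010010011001010110001100111010 = 0b11011011011011010111101111111010 = 3681385466

3681385466


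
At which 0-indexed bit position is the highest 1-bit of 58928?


0b1110011000110000. Highest set bit at position 15

15


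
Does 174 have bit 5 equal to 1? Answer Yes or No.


0b10101110, bit 5 = 1. Yes

Yes


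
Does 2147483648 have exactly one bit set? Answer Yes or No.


0b10000000000000000000000000000000. Only one bit set => Yes

Yes


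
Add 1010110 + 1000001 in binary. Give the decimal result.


1010110 + 1000001 = 10010111 = 151

151


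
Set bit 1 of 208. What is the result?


208 | (1 << 1) = 208 | 2 = 210

210


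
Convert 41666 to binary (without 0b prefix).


41666 = 1010001011000010 in binary

1010001011000010


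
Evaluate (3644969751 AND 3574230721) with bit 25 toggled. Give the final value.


Step 1: 3644969751 & 3574230721 = 3506455041
Step 2: 3506455041 ^ (1 << 25) = 3506455041 ^ 33554432 = 3540009473

3540009473


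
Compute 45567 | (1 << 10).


45567 | (1 << 10) = 45567 | 1024 = 46591

46591


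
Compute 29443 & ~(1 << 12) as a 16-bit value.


29443 & ~(1 << 12) = 25347

25347


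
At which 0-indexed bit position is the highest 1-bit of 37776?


0b1001001110010000. Highest set bit at position 15

15


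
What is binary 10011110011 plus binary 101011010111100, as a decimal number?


10011110011 + 101011010111100 = 101101110101111 = 23471

23471


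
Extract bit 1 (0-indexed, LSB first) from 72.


0b1001000, position 1 = 0

0


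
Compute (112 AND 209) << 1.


Step 1: 112 & 209 = 80
Step 2: 80 << 1 = 160

160


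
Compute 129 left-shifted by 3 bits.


0b10000001 << 3 = 0b10000001000 = 1032

1032


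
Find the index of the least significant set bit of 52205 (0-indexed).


0b1100101111101101. Lowest set bit at position 0

0


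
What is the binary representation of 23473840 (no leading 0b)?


23473840 = 1011001100010111010110000 in binary

1011001100010111010110000


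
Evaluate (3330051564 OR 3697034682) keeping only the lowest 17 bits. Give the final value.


Step 1: 3330051564 | 3697034682 = 3732721150
Step 2: 3732721150 & 131071 = 52734

52734


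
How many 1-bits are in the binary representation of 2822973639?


0b10101000010000110010100011000111 has 13 set bits

13


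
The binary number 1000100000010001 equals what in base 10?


1000100000010001 in decimal = 34833

34833


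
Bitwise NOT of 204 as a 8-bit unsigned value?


~0b11001100 = 0b110011 = 51 (8-bit unsigned)

51


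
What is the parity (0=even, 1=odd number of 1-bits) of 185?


0b10111001 has 5 ones => parity 1

1


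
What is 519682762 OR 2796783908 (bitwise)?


0b11110111110011011101011001010 | 0b10100110101100111000100100100100 = 0b10111110111110111011101111101110 = 3204168686

3204168686


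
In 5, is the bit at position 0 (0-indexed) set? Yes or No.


0b101, bit 0 = 1. Yes

Yes


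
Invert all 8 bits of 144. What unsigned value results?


144 ^ 255 = 111

111


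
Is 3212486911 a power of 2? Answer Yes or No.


0b10111111011110101010100011111111. Multiple bits set => No

No


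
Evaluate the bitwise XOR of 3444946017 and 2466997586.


0b11001101010101011011010001100001 ^ 0b10010011000010110110010101010010 = 0b1011110010111101101000100110011 = 1583272243

1583272243


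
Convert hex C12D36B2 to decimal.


C12D36B2 hex = 3240965810 decimal

3240965810


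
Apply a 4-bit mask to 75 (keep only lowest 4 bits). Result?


75 & 15 = 11

11


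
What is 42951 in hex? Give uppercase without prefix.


42951 = A7C7 hex

A7C7


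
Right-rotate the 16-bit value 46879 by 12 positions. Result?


Rotate 0b1011011100011111 right by 12 (16-bit) = 0b111000111111011 = 29179

29179


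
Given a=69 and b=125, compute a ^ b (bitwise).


69 ^ 125 = 56

56


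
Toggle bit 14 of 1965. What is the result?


1965 ^ (1 << 14) = 1965 ^ 16384 = 18349

18349


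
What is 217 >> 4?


0b11011001 >> 4 = 0b1101 = 13

13


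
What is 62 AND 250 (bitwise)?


0b111110 & 0b11111010 = 0b111010 = 58

58


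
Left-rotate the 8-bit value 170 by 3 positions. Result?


Rotate 0b10101010 left by 3 (8-bit) = 0b1010101 = 85

85


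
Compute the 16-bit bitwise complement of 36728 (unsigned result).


~0b1000111101111000 = 0b111000010000111 = 28807 (16-bit unsigned)

28807


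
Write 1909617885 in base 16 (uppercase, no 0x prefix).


1909617885 = 71D274DD hex

71D274DD


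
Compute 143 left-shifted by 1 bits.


0b10001111 << 1 = 0b100011110 = 286

286


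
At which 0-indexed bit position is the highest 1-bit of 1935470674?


0b1110011010111001111000001010010. Highest set bit at position 30

30


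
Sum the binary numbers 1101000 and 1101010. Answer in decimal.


1101000 + 1101010 = 11010010 = 210

210


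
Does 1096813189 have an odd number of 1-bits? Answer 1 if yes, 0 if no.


0b1000001011000000000101010000101 has 9 ones => parity 1

1


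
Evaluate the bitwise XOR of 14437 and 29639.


0b11100001100101 ^ 0b111001111000111 = 0b100101110100010 = 19362

19362


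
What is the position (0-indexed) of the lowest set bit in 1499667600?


0b1011001011000110001110010010000. Lowest set bit at position 4

4


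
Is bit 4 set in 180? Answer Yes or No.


0b10110100, bit 4 = 1. Yes

Yes


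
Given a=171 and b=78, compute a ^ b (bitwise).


171 ^ 78 = 229

229


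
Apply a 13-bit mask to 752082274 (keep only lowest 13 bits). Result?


752082274 & 8191 = 7522

7522


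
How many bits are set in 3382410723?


0b11001001100110110111110111100011 has 20 set bits

20


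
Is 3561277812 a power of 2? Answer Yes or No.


0b11010100010001001100100101110100. Multiple bits set => No

No


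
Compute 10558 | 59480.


0b10100100111110 | 0b1110100001011000 = 0b1110100101111110 = 59774

59774


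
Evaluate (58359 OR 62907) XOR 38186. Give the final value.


Step 1: 58359 | 62907 = 63487
Step 2: 63487 ^ 38186 = 25301

25301


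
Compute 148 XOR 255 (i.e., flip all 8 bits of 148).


148 ^ 255 = 107

107


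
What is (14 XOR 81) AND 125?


Step 1: 14 ^ 81 = 95
Step 2: 95 & 125 = 93

93


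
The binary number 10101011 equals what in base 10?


10101011 in decimal = 171

171


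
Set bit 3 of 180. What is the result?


180 | (1 << 3) = 180 | 8 = 188

188


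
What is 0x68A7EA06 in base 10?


68A7EA06 hex = 1755834886 decimal

1755834886


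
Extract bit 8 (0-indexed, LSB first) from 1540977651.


0b1011011110110010111001111110011, position 8 = 1

1


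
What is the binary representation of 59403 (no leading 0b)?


59403 = 1110100000001011 in binary

1110100000001011


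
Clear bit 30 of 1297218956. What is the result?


1297218956 & ~(1 << 30) = 223477132

223477132


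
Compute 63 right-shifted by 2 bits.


0b111111 >> 2 = 0b1111 = 15

15


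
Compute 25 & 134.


0b11001 & 0b10000110 = 0b0 = 0

0


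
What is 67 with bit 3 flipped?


67 ^ (1 << 3) = 67 ^ 8 = 75

75


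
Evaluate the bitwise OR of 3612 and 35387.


0b111000011100 | 0b1000101000111011 = 0b1000111000111111 = 36415

36415


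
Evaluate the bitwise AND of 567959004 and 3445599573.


0b100001110110100101110111011100 & 0b11001101010111111010110101010101 = 0b1010110100000110101010100 = 22678868

22678868


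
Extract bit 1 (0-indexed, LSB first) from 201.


0b11001001, position 1 = 0

0


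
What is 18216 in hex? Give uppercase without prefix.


18216 = 4728 hex

4728


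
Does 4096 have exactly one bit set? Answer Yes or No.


0b1000000000000. Only one bit set => Yes

Yes


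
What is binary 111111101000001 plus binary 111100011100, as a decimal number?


111111101000001 + 111100011100 = 1000111001011101 = 36445

36445


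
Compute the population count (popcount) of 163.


0b10100011 has 4 set bits

4


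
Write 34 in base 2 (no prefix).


34 = 100010 in binary

100010


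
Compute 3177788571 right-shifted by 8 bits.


0b10111101011010010011010010011011 >> 8 = 0b101111010110100100110100 = 12413236

12413236


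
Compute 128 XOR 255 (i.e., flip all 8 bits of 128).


128 ^ 255 = 127

127


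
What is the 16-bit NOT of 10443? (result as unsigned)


~0b10100011001011 = 0b1101011100110100 = 55092 (16-bit unsigned)

55092


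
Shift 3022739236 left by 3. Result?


0b10110100001010110101011100100100 << 3 = 0b10110100001010110101011100100100000 = 24181913888

24181913888


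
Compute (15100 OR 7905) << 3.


Step 1: 15100 | 7905 = 16125
Step 2: 16125 << 3 = 129000

129000


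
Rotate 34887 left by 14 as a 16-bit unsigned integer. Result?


Rotate 0b1000100001000111 left by 14 (16-bit) = 0b1110001000010001 = 57873

57873


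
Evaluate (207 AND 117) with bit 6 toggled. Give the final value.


Step 1: 207 & 117 = 69
Step 2: 69 ^ (1 << 6) = 69 ^ 64 = 5

5


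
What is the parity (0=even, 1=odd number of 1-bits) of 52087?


0b1100101101110111 has 11 ones => parity 1

1


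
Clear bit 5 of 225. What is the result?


225 & ~(1 << 5) = 193

193


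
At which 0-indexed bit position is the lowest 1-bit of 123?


0b1111011. Lowest set bit at position 0

0


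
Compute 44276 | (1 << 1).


44276 | (1 << 1) = 44276 | 2 = 44278

44278


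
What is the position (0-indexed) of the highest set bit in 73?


0b1001001. Highest set bit at position 6

6


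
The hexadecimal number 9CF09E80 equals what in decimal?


9CF09E80 hex = 2633014912 decimal

2633014912


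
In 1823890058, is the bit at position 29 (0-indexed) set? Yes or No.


0b1101100101101100101101010001010, bit 29 = 1. Yes

Yes


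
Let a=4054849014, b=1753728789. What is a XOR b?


4054849014 ^ 1753728789 = 2570572515

2570572515


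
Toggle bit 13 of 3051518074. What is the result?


3051518074 ^ (1 << 13) = 3051518074 ^ 8192 = 3051509882

3051509882


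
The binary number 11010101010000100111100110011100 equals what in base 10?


11010101010000100111100110011100 in decimal = 3577903516

3577903516


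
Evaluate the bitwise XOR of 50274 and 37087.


0b1100010001100010 ^ 0b1001000011011111 = 0b101010010111101 = 21693

21693
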